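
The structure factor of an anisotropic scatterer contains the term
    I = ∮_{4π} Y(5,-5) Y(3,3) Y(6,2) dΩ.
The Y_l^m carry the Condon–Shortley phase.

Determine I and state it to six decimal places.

m-sum 0 ✓  L=14 even ✓  2≤6≤8 ✓
Π(2lᵢ+1) = 11×7×13 = 1001
triangle coeff Δ(5,3,6) = 1/675675
Σ_t [0,2]: t=0:+1/8640 t=1:−1/2304 t=2:+1/8640 = -7/34560
(3j)²=7/429 [(5 3 6; 0 0 0)], sign=-1
Σ_t [2,2]: t=2:+1/1935360 = 1/1935360
(3j)²=1/1001 [(5 3 6; -5 3 2)], sign=+1
⇒ 4πI² = 7/429
I = (-1)√(7/429/(4π)) = -0.03603425

-0.036034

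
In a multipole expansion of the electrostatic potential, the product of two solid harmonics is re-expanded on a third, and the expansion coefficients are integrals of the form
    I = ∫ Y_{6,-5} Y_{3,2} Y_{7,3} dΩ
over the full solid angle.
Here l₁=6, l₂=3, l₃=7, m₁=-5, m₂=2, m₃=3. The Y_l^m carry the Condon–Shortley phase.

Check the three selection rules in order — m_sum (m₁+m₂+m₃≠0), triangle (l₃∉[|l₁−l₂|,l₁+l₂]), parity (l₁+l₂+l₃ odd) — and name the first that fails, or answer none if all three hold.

none

Σmᵢ = 0  ✓
l₃∈[|l₁−l₂|,l₁+l₂]=[3,9], have l₃=7  ✓
Σlᵢ = 16 ⇒ even  ✓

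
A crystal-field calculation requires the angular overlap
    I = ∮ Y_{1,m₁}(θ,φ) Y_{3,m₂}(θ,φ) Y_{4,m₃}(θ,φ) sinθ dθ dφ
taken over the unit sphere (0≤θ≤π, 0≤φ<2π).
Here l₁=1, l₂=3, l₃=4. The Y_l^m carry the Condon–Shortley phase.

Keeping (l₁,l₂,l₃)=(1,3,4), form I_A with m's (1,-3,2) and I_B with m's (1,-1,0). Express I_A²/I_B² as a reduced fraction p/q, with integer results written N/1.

Same 1,3,4: normalisation and zero-m 3j drop out of the ratio.
A: Δ: 0! 2! 6! / 9! → 1/252; sum: t=0:+1/1440 = 1/1440; 3j²(1 3 4; 1 -3 2) = Δ·Π!·Σ² = 1/252  (sign +1)
B: Δ: 0! 2! 6! / 9! → 1/252; sum: t=0:+1/96 = 1/96; 3j²(1 3 4; 1 -1 0) = Δ·Π!·Σ² = 1/42  (sign +1)
I_A²/I_B² = (1/252)/(1/42) = 1/6

1/6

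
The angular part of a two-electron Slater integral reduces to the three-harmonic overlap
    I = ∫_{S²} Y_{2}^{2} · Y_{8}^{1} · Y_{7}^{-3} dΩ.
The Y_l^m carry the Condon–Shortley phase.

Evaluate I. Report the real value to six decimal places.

0.000000

l₁+l₂+l₃=17 is odd: 3j(l;000)=0 ⇒ I=0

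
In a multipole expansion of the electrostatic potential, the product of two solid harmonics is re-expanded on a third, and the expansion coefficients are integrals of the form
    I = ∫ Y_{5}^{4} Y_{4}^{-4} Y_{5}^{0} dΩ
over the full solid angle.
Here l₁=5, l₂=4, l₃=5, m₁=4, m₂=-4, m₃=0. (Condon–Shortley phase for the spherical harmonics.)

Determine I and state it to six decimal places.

0.130198

Checks pass: Σm=0; 14 even; l₃=5∈[1,9].
(2·5+1)(2·4+1)(2·5+1) = 1089
Δ: 4! 6! 4! / 15! → 1/3153150
sum: t=0:+1/69120 t=1:−1/1728 t=2:+1/576 t=3:−1/1728 t=4:+1/69120 = 7/11520
3j²(5 4 5; 0 0 0) = Δ·Π!·Σ² = 2/143  (sign -1)
sum: t=0:+1/69120 = 1/69120
3j²(5 4 5; 4 -4 0) = Δ·Π!·Σ² = 2/143  (sign -1)
combine: 4πI² = 1089·2/143·2/143 = 36/169
take √, sign +1: I = 0.13019760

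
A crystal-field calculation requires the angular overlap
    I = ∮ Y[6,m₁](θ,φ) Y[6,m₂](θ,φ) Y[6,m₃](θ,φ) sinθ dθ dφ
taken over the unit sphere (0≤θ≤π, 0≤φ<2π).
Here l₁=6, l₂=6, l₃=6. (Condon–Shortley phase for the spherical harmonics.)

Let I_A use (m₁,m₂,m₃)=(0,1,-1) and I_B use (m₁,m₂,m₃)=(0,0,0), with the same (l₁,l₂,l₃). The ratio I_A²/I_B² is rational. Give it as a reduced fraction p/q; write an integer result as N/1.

1/4

Same 6,6,6: normalisation and zero-m 3j drop out of the ratio.
A: Δ: 6! 6! 6! / 19! → 1/325909584; sum: t=1:−1/10368000 t=2:+1/276480 t=3:−1/62208 t=4:+1/82944 t=5:−1/691200 t=6:+1/62208000 = -1/518400; 3j²(6 6 6; 0 1 -1) = Δ·Π!·Σ² = 100/46189  (sign +1)
B: Δ: 6! 6! 6! / 19! → 1/325909584; sum: t=0:+1/373248000 t=1:−1/1728000 t=2:+1/110592 t=3:−1/46656 t=4:+1/110592 t=5:−1/1728000 t=6:+1/373248000 = -7/1555200; 3j²(6 6 6; 0 0 0) = Δ·Π!·Σ² = 400/46189  (sign -1)
I_A²/I_B² = (100/46189)/(400/46189) = 1/4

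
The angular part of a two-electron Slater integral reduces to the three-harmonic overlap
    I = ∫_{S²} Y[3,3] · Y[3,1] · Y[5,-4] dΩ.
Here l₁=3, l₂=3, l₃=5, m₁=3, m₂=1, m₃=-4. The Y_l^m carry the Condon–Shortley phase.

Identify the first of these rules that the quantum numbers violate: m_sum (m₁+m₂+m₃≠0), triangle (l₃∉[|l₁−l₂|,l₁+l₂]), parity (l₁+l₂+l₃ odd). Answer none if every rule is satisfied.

azimuthal sum: 3 + 1 − 4 = 0  ✓
0 ≤ 5 ≤ 6 (triangle on l)  ✓
L = 3 + 3 + 5 = 11 (odd)  ✗

parity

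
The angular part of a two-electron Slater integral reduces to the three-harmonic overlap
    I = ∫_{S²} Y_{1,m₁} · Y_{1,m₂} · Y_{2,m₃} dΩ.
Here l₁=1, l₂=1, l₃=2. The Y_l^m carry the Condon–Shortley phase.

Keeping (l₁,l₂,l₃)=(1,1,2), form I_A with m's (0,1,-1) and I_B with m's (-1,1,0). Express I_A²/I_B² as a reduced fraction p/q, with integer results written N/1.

3/1

l's match ⇒ only the (l;m) 3-j factors differ between A and B.
A: triangle coeff Δ(1,1,2) = 1/30; Σ_t [0,0]: t=0:+1/2 = 1/2; (3j)²=1/10 [(1 1 2; 0 1 -1)], sign=-1
B: triangle coeff Δ(1,1,2) = 1/30; Σ_t [0,0]: t=0:+1/4 = 1/4; (3j)²=1/30 [(1 1 2; -1 1 0)], sign=+1
I_A²/I_B² = (1/10)/(1/30) = 3/1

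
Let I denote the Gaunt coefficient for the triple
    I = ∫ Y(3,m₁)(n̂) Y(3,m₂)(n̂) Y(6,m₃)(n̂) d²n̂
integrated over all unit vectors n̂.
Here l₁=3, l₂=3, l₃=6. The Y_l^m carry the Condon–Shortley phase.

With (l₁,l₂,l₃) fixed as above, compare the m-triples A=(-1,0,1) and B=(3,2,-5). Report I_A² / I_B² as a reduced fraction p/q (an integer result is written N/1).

Same 3,3,6: normalisation and zero-m 3j drop out of the ratio.
A: Δ: 0! 6! 6! / 13! → 1/12012; sum: t=0:+1/1728 = 1/1728; 3j²(3 3 6; -1 0 1) = Δ·Π!·Σ² = 25/858  (sign -1)
B: Δ: 0! 6! 6! / 13! → 1/12012; sum: t=0:+1/86400 = 1/86400; 3j²(3 3 6; 3 2 -5) = Δ·Π!·Σ² = 1/26  (sign -1)
I_A²/I_B² = (25/858)/(1/26) = 25/33

25/33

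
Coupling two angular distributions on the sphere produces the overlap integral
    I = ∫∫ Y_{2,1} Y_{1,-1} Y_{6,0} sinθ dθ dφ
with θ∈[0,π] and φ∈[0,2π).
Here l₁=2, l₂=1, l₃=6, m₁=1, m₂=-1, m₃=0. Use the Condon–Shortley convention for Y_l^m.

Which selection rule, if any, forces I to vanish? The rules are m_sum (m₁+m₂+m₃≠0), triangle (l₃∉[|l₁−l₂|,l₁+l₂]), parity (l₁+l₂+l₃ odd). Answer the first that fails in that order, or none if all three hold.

triangle

azimuthal sum: 1 − 1 + 0 = 0  ✓
1 ≤ 6 ≤ 3 (triangle on l)  ✗
L = 2 + 1 + 6 = 9 (odd)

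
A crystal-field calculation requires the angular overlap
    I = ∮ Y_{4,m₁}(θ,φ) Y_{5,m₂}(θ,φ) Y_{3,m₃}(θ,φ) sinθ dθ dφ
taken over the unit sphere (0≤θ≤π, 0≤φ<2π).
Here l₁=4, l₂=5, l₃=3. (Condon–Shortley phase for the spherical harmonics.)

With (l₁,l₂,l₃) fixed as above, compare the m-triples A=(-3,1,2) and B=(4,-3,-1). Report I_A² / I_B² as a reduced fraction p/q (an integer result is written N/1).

605/672

Shared (l₁,l₂,l₃)=(4,5,3): N and (l;000)² cancel in I_A²/I_B².
A: Δ = 6!·2!·4!/13! = 1/180180; Racah Σ t=5..6: t=5:−1/1440 t=6:+1/17280 = -11/17280; ⇒ 3j(4 5 3; -3 1 2)² = 11/468, sgn +1
B: Δ = 6!·2!·4!/13! = 1/180180; Racah Σ t=0..0: t=0:+1/5760 = 1/5760; ⇒ 3j(4 5 3; 4 -3 -1)² = 56/2145, sgn +1
I_A²/I_B² = (11/468)/(56/2145) = 605/672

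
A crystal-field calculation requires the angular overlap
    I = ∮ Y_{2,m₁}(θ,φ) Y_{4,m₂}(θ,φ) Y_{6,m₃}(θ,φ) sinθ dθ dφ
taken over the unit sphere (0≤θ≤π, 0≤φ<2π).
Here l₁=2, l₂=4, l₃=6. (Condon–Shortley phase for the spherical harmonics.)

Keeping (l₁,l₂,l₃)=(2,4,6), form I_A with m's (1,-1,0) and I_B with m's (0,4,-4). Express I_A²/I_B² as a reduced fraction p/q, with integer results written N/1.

Same 2,4,6: normalisation and zero-m 3j drop out of the ratio.
A: Δ: 0! 4! 8! / 13! → 1/6435; sum: t=0:+1/4320 = 1/4320; 3j²(2 4 6; 1 -1 0) = Δ·Π!·Σ² = 8/429  (sign +1)
B: Δ: 0! 4! 8! / 13! → 1/6435; sum: t=0:+1/161280 = 1/161280; 3j²(2 4 6; 0 4 -4) = Δ·Π!·Σ² = 1/143  (sign +1)
I_A²/I_B² = (8/429)/(1/143) = 8/3

8/3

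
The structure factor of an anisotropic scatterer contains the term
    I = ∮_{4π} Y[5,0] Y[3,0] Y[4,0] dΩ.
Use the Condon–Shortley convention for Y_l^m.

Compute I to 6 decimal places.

0.148374

Rules hold: Σm=0, L=12 even, 2≤4≤8.
N = 11·7·9 = 693
Δ = 4!·6!·2!/13! = 1/180180
Racah Σ t=1..3: t=1:−1/576 t=2:+1/144 t=3:−1/576 = 1/288
⇒ 3j(5 3 4; 0 0 0)² = 20/1001, sgn +1
(m-triple is (0,0,0) — same symbol as above.)
4πI² = N·(3j₀)²·(3jₘ)² = 3600/13013
I = +1·√(0.276646/4π) = 0.14837393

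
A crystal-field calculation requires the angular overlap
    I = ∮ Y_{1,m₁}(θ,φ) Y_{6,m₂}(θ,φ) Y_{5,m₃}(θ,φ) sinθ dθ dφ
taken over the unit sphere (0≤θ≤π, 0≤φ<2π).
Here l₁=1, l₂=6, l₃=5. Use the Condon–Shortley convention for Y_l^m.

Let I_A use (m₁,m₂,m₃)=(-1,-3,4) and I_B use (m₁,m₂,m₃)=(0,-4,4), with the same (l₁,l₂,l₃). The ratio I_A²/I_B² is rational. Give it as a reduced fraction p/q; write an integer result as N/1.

Shared (l₁,l₂,l₃)=(1,6,5): N and (l;000)² cancel in I_A²/I_B².
A: Δ = 2!·0!·10!/13! = 1/858; Racah Σ t=2..2: t=2:+1/725760 = 1/725760; ⇒ 3j(1 6 5; -1 -3 4)² = 1/286, sgn -1
B: Δ = 2!·0!·10!/13! = 1/858; Racah Σ t=1..1: t=1:−1/362880 = -1/362880; ⇒ 3j(1 6 5; 0 -4 4)² = 10/429, sgn +1
I_A²/I_B² = (1/286)/(10/429) = 3/20

3/20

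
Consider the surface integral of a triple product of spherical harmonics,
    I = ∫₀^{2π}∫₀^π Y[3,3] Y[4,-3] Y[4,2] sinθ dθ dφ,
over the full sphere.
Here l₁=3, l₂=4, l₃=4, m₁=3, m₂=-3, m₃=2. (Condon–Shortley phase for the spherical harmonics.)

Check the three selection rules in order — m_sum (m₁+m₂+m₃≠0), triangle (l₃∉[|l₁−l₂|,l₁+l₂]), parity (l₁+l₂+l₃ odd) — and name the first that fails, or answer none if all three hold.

m_sum

azimuthal sum: 3 − 3 + 2 = 2  ✗
1 ≤ 4 ≤ 7 (triangle on l)
L = 3 + 4 + 4 = 11 (odd)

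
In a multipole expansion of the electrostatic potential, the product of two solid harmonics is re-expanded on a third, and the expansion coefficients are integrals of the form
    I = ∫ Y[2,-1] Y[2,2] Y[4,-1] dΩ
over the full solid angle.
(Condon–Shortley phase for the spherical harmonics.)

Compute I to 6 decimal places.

-0.090112

m-sum 0 ✓  L=8 even ✓  0≤4≤4 ✓
Π(2lᵢ+1) = 5×5×9 = 225
triangle coeff Δ(2,2,4) = 1/630
Σ_t [0,0]: t=0:+1/16 = 1/16
(3j)²=2/35 [(2 2 4; 0 0 0)], sign=+1
Σ_t [0,0]: t=0:+1/144 = 1/144
(3j)²=1/126 [(2 2 4; -1 2 -1)], sign=-1
⇒ 4πI² = 5/49
I = (-1)√(5/49/(4π)) = -0.09011188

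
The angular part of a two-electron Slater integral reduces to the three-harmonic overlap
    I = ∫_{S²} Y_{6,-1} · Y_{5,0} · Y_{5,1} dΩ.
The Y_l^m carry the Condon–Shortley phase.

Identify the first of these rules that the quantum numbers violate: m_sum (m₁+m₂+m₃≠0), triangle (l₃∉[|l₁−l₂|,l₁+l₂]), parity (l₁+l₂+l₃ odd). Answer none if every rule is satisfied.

azimuthal sum: -1 + 0 + 1 = 0  ✓
1 ≤ 5 ≤ 11 (triangle on l)  ✓
L = 6 + 5 + 5 = 16 (even)  ✓

none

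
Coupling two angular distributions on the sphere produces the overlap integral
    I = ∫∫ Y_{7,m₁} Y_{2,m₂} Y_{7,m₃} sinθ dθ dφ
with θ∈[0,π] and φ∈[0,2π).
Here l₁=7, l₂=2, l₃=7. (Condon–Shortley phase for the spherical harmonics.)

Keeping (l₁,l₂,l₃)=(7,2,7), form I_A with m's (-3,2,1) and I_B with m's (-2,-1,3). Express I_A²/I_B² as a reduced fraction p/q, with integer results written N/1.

Shared (l₁,l₂,l₃)=(7,2,7): N and (l;000)² cancel in I_A²/I_B².
A: Δ = 2!·12!·2!/17! = 1/185640; Racah Σ t=2..2: t=2:+1/3870720 = 1/3870720; ⇒ 3j(7 2 7; -3 2 1)² = 135/6188, sgn +1
B: Δ = 2!·12!·2!/17! = 1/185640; Racah Σ t=0..1: t=0:+1/4354560 t=1:−1/1935360 = -1/3483648; ⇒ 3j(7 2 7; -2 -1 3)² = 125/12376, sgn -1
I_A²/I_B² = (135/6188)/(125/12376) = 54/25

54/25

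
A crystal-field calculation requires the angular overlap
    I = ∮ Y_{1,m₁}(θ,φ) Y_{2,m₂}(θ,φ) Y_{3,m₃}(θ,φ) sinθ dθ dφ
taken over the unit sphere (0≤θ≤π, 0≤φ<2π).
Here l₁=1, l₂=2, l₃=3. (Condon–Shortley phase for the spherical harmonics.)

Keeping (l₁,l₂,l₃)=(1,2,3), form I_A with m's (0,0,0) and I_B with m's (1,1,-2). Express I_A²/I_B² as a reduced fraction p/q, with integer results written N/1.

l's match ⇒ only the (l;m) 3-j factors differ between A and B.
A: triangle coeff Δ(1,2,3) = 1/105; Σ_t [0,0]: t=0:+1/4 = 1/4; (3j)²=3/35 [(1 2 3; 0 0 0)], sign=-1
B: triangle coeff Δ(1,2,3) = 1/105; Σ_t [0,0]: t=0:+1/12 = 1/12; (3j)²=2/21 [(1 2 3; 1 1 -2)], sign=-1
I_A²/I_B² = (3/35)/(2/21) = 9/10

9/10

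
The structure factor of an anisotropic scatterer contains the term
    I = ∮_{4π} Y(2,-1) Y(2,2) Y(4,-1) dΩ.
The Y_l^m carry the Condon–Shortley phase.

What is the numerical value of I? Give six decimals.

-0.090112

Checks pass: Σm=0; 8 even; l₃=4∈[0,4].
(2·2+1)(2·2+1)(2·4+1) = 225
Δ: 0! 4! 4! / 9! → 1/630
sum: t=0:+1/16 = 1/16
3j²(2 2 4; 0 0 0) = Δ·Π!·Σ² = 2/35  (sign +1)
sum: t=0:+1/144 = 1/144
3j²(2 2 4; -1 2 -1) = Δ·Π!·Σ² = 1/126  (sign -1)
combine: 4πI² = 225·2/35·1/126 = 5/49
take √, sign -1: I = -0.09011188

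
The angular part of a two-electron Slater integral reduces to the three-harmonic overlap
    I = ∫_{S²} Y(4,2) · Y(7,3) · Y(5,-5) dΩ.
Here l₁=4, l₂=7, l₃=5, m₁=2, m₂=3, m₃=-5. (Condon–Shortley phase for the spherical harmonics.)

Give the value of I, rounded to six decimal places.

0.086594

m-sum 0 ✓  L=16 even ✓  3≤5≤11 ✓
Π(2lᵢ+1) = 9×15×11 = 1485
triangle coeff Δ(4,7,5) = 1/6126120
Σ_t [2,4]: t=2:+1/69120 t=3:−1/20736 t=4:+1/69120 = -1/51840
(3j)²=280/21879 [(4 7 5; 0 0 0)], sign=+1
Σ_t [2,2]: t=2:+1/3870720 = 1/3870720
(3j)²=675/136136 [(4 7 5; 2 3 -5)], sign=+1
⇒ 4πI² = 50625/537251
I = (+1)√(50625/537251/(4π)) = 0.08659423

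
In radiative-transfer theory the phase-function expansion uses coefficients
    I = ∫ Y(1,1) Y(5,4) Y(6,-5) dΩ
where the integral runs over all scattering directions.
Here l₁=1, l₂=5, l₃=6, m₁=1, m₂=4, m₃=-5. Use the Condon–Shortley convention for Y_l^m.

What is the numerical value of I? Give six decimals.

m-sum 0 ✓  L=12 even ✓  4≤6≤6 ✓
Π(2lᵢ+1) = 3×11×13 = 429
triangle coeff Δ(1,5,6) = 1/858
Σ_t [0,0]: t=0:+1/14400 = 1/14400
(3j)²=6/143 [(1 5 6; 0 0 0)], sign=+1
Σ_t [0,0]: t=0:+1/725760 = 1/725760
(3j)²=5/78 [(1 5 6; 1 4 -5)], sign=-1
⇒ 4πI² = 15/13
I = (-1)√(15/13/(4π)) = -0.30301841

-0.303018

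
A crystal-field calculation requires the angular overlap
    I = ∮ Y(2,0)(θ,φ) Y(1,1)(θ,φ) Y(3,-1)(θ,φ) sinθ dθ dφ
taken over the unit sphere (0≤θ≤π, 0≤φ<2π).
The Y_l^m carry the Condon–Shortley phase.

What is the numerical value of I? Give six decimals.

Rules hold: Σm=0, L=6 even, 1≤3≤3.
N = 5·3·7 = 105
Δ = 0!·4!·2!/7! = 1/105
Racah Σ t=0..0: t=0:+1/4 = 1/4
⇒ 3j(2 1 3; 0 0 0)² = 3/35, sgn -1
Racah Σ t=0..0: t=0:+1/8 = 1/8
⇒ 3j(2 1 3; 0 1 -1)² = 2/35, sgn +1
4πI² = N·(3j₀)²·(3jₘ)² = 18/35
I = -1·√(0.514286/4π) = -0.20230066

-0.202301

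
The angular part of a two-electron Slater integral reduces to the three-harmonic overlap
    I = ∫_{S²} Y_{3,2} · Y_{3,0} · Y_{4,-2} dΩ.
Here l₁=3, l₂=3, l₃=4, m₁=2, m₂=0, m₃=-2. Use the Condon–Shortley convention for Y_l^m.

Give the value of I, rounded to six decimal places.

m-sum 0 ✓  L=10 even ✓  0≤4≤6 ✓
Π(2lᵢ+1) = 7×7×9 = 441
triangle coeff Δ(3,3,4) = 1/34650
Σ_t [0,2]: t=0:+1/72 t=1:−1/16 t=2:+1/72 = -5/144
(3j)²=2/77 [(3 3 4; 0 0 0)], sign=-1
Σ_t [0,1]: t=0:+1/72 t=1:−1/96 = 1/288
(3j)²=1/462 [(3 3 4; 2 0 -2)], sign=+1
⇒ 4πI² = 3/121
I = (-1)√(3/121/(4π)) = -0.04441841

-0.044418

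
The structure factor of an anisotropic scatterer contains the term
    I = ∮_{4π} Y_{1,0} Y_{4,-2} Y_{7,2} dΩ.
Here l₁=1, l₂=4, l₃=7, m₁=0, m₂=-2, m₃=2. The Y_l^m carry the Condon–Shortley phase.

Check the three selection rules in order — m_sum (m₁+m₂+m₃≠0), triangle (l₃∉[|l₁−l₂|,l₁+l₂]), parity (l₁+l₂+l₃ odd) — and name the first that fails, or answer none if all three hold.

triangle

m₁+m₂+m₃ = 0 − 2 + 2 = 0  ✓
triangle: |1−4|=3 ≤ l₃=7 ≤ 1+4=5  ✗
parity: l₁+l₂+l₃ = 12 is even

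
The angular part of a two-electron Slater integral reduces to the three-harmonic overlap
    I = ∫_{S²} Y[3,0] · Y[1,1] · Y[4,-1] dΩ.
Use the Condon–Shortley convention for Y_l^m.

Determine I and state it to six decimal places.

-0.194664

Rules hold: Σm=0, L=8 even, 2≤4≤4.
N = 7·3·9 = 189
Δ = 0!·6!·2!/9! = 1/252
Racah Σ t=0..0: t=0:+1/36 = 1/36
⇒ 3j(3 1 4; 0 0 0)² = 4/63, sgn +1
Racah Σ t=0..0: t=0:+1/72 = 1/72
⇒ 3j(3 1 4; 0 1 -1)² = 5/126, sgn -1
4πI² = N·(3j₀)²·(3jₘ)² = 10/21
I = -1·√(0.47619/4π) = -0.19466390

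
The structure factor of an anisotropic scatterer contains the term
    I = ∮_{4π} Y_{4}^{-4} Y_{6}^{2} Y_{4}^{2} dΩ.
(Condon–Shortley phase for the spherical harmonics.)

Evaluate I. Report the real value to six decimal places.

Checks pass: Σm=0; 14 even; l₃=4∈[2,10].
(2·4+1)(2·6+1)(2·4+1) = 1053
Δ: 6! 2! 6! / 15! → 1/1261260
sum: t=2:+1/4608 t=3:−1/1296 t=4:+1/4608 = -7/20736
3j²(4 6 4; 0 0 0) = Δ·Π!·Σ² = 20/1287  (sign -1)
sum: t=6:+1/69120 = 1/69120
3j²(4 6 4; -4 2 2) = Δ·Π!·Σ² = 4/429  (sign +1)
combine: 4πI² = 1053·20/1287·4/429 = 240/1573
take √, sign -1: I = -0.11018851

-0.110189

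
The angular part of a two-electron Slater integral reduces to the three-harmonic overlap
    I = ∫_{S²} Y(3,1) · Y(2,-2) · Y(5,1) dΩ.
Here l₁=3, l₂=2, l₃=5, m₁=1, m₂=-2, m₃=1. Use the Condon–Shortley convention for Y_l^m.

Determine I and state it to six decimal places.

-0.092802

Rules hold: Σm=0, L=10 even, 1≤5≤5.
N = 7·5·11 = 385
Δ = 0!·6!·4!/11! = 1/2310
Racah Σ t=0..0: t=0:+1/144 = 1/144
⇒ 3j(3 2 5; 0 0 0)² = 10/231, sgn -1
Racah Σ t=0..0: t=0:+1/1152 = 1/1152
⇒ 3j(3 2 5; 1 -2 1)² = 1/154, sgn +1
4πI² = N·(3j₀)²·(3jₘ)² = 25/231
I = -1·√(0.108225/4π) = -0.09280237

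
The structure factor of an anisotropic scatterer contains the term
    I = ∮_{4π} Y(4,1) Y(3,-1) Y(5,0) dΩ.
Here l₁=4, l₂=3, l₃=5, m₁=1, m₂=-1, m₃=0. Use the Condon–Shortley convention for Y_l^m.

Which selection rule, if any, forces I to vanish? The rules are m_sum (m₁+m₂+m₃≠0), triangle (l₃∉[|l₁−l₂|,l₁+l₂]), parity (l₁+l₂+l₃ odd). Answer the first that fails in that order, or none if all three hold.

m₁+m₂+m₃ = 1 − 1 + 0 = 0  ✓
triangle: |4−3|=1 ≤ l₃=5 ≤ 4+3=7  ✓
parity: l₁+l₂+l₃ = 12 is even  ✓

none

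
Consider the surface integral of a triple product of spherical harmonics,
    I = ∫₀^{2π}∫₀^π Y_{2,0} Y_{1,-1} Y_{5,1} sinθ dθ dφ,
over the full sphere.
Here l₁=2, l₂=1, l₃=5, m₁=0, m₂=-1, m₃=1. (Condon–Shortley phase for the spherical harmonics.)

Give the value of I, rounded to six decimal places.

l₃=5 ∉ [1,3] — triangle fails ⇒ I = 0

0.000000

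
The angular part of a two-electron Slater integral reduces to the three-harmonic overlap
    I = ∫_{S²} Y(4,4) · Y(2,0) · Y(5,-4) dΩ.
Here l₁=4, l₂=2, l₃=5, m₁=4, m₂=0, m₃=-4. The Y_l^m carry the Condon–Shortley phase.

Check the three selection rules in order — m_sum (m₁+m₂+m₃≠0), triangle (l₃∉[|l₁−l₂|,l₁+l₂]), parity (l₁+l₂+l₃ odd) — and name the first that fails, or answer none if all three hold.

parity

m₁+m₂+m₃ = 4 + 0 − 4 = 0  ✓
triangle: |4−2|=2 ≤ l₃=5 ≤ 4+2=6  ✓
parity: l₁+l₂+l₃ = 11 is odd  ✗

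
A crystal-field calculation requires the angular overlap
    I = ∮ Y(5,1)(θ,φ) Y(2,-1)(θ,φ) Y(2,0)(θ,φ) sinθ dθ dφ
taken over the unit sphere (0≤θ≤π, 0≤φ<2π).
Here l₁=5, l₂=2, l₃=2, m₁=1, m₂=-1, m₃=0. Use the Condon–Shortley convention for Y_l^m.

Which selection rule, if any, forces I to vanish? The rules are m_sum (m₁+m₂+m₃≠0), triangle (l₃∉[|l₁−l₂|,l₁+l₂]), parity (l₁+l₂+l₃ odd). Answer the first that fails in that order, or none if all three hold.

m₁+m₂+m₃ = 1 − 1 + 0 = 0  ✓
triangle: |5−2|=3 ≤ l₃=2 ≤ 5+2=7  ✗
parity: l₁+l₂+l₃ = 9 is odd

triangle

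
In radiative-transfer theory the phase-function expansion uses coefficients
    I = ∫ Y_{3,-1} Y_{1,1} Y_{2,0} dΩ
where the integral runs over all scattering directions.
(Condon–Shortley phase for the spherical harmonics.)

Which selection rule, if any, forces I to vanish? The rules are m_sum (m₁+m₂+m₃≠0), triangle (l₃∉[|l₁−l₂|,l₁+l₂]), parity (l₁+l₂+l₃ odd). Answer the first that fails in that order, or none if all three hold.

none

m₁+m₂+m₃ = -1 + 1 + 0 = 0  ✓
triangle: |3−1|=2 ≤ l₃=2 ≤ 3+1=4  ✓
parity: l₁+l₂+l₃ = 6 is even  ✓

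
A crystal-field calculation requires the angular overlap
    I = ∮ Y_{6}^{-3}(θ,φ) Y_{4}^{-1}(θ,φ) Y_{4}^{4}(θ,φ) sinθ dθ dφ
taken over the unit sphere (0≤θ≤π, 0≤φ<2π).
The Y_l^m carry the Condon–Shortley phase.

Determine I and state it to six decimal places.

m-sum 0 ✓  L=14 even ✓  2≤4≤10 ✓
Π(2lᵢ+1) = 13×9×9 = 1053
triangle coeff Δ(6,4,4) = 1/1261260
Σ_t [2,4]: t=2:+1/4608 t=3:−1/1296 t=4:+1/4608 = -7/20736
(3j)²=20/1287 [(6 4 4; 0 0 0)], sign=-1
Σ_t [3,3]: t=3:−1/51840 = -1/51840
(3j)²=8/429 [(6 4 4; -3 -1 4)], sign=-1
⇒ 4πI² = 480/1573
I = (+1)√(480/1573/(4π)) = 0.15583009

0.155830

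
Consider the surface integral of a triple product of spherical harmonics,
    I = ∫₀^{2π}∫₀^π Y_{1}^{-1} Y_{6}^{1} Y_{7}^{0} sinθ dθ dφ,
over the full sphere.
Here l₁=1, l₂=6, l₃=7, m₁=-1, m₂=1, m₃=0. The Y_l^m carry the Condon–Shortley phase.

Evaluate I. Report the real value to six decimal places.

Rules hold: Σm=0, L=14 even, 5≤7≤7.
N = 3·13·15 = 585
Δ = 0!·2!·12!/15! = 1/1365
Racah Σ t=0..0: t=0:+1/518400 = 1/518400
⇒ 3j(1 6 7; 0 0 0)² = 7/195, sgn -1
Racah Σ t=0..0: t=0:+1/1209600 = 1/1209600
⇒ 3j(1 6 7; -1 1 0)² = 1/65, sgn -1
4πI² = N·(3j₀)²·(3jₘ)² = 21/65
I = +1·√(0.323077/4π) = 0.16034227

0.160342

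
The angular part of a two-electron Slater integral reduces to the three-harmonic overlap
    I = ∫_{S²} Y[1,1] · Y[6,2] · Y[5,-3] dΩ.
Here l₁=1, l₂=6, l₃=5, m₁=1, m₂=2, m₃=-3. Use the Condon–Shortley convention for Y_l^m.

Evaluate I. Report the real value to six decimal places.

Checks pass: Σm=0; 12 even; l₃=5∈[5,7].
(2·1+1)(2·6+1)(2·5+1) = 429
Δ: 2! 0! 10! / 13! → 1/858
sum: t=1:−1/14400 = -1/14400
3j²(1 6 5; 0 0 0) = Δ·Π!·Σ² = 6/143  (sign +1)
sum: t=0:+1/161280 = 1/161280
3j²(1 6 5; 1 2 -3) = Δ·Π!·Σ² = 1/143  (sign +1)
combine: 4πI² = 429·6/143·1/143 = 18/143
take √, sign +1: I = 0.10008369

0.100084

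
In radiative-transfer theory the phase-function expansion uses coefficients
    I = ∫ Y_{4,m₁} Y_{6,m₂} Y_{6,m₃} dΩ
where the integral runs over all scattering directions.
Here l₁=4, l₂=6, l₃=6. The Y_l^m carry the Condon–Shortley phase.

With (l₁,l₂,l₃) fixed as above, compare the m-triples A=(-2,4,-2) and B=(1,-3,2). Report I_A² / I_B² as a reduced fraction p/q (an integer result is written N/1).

529/2535

Shared (l₁,l₂,l₃)=(4,6,6): N and (l;000)² cancel in I_A²/I_B².
A: Δ = 4!·4!·8!/17! = 1/15315300; Racah Σ t=2..4: t=2:+1/3870720 t=3:−1/181440 t=4:+1/138240 = 23/11612160; ⇒ 3j(4 6 6; -2 4 -2)² = 529/204204, sgn +1
B: Δ = 4!·4!·8!/17! = 1/15315300; Racah Σ t=0..3: t=0:+1/103680 t=1:−1/34560 t=2:+1/120960 t=3:−1/5806080 = -13/1161216; ⇒ 3j(4 6 6; 1 -3 2)² = 65/5236, sgn -1
I_A²/I_B² = (529/204204)/(65/5236) = 529/2535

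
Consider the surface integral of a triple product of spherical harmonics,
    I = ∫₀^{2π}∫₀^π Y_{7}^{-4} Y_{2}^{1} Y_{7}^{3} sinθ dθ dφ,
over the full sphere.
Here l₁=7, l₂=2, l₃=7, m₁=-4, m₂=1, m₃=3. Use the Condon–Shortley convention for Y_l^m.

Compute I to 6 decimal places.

0.162315

Checks pass: Σm=0; 16 even; l₃=7∈[5,9].
(2·7+1)(2·2+1)(2·7+1) = 1125
Δ: 2! 12! 2! / 17! → 1/185640
sum: t=0:+1/2419200 t=1:−1/518400 t=2:+1/2419200 = -1/907200
3j²(7 2 7; 0 0 0) = Δ·Π!·Σ² = 56/3315  (sign +1)
sum: t=1:−1/14515200 t=2:+1/4354560 = 1/6220800
3j²(7 2 7; -4 1 3) = Δ·Π!·Σ² = 77/4420  (sign +1)
combine: 4πI² = 1125·56/3315·77/4420 = 16170/48841
take √, sign +1: I = 0.16231468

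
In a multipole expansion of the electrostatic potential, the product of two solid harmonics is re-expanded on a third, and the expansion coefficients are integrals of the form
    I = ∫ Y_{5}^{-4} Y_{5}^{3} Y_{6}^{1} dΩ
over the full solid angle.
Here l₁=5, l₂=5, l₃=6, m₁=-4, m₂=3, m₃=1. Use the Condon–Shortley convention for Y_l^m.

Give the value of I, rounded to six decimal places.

-0.154663

Checks pass: Σm=0; 16 even; l₃=6∈[0,10].
(2·5+1)(2·5+1)(2·6+1) = 1573
Δ: 4! 6! 6! / 17! → 1/28588560
sum: t=0:+1/345600 t=1:−1/13824 t=2:+1/5184 t=3:−1/13824 t=4:+1/345600 = 7/129600
3j²(5 5 6; 0 0 0) = Δ·Π!·Σ² = 80/7293  (sign +1)
sum: t=3:−1/518400 t=4:+1/138240 = 11/2073600
3j²(5 5 6; -4 3 1) = Δ·Π!·Σ² = 77/4420  (sign -1)
combine: 4πI² = 1573·80/7293·77/4420 = 3388/11271
take √, sign -1: I = -0.15466268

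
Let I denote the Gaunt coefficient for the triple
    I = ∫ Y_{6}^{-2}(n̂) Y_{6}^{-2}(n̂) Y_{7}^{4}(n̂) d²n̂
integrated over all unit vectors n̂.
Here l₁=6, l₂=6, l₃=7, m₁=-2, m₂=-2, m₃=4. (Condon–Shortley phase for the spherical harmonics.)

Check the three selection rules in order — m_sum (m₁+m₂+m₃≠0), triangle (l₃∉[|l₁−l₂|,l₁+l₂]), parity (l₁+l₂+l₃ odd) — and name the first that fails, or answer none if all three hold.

parity

azimuthal sum: -2 − 2 + 4 = 0  ✓
0 ≤ 7 ≤ 12 (triangle on l)  ✓
L = 6 + 6 + 7 = 19 (odd)  ✗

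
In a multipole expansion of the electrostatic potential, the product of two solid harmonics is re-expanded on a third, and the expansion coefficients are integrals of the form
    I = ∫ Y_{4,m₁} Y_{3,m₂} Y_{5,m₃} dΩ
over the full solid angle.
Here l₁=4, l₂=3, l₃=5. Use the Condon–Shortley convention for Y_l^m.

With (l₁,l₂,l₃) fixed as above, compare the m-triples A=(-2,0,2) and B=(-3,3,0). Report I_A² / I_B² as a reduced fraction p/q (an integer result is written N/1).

Shared (l₁,l₂,l₃)=(4,3,5): N and (l;000)² cancel in I_A²/I_B².
A: Δ = 2!·6!·4!/13! = 1/180180; Racah Σ t=0..2: t=0:+1/8640 t=1:−1/480 t=2:+1/576 = -1/4320; ⇒ 3j(4 3 5; -2 0 2)² = 1/2145, sgn +1
B: Δ = 2!·6!·4!/13! = 1/180180; Racah Σ t=2..2: t=2:+1/5760 = 1/5760; ⇒ 3j(4 3 5; -3 3 0)² = 5/572, sgn -1
I_A²/I_B² = (1/2145)/(5/572) = 4/75

4/75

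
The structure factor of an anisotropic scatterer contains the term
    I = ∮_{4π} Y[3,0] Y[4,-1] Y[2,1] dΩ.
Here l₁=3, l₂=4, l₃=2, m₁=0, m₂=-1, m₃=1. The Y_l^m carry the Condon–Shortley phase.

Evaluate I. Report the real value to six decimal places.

0.000000

l₁+l₂+l₃=9 is odd: 3j(l;000)=0 ⇒ I=0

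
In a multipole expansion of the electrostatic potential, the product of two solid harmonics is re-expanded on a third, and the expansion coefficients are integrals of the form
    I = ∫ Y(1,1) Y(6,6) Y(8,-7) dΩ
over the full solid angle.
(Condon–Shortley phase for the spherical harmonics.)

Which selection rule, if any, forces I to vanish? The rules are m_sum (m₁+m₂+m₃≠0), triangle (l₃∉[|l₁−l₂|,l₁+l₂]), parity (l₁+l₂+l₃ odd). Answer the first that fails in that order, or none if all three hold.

triangle

azimuthal sum: 1 + 6 − 7 = 0  ✓
5 ≤ 8 ≤ 7 (triangle on l)  ✗
L = 1 + 6 + 8 = 15 (odd)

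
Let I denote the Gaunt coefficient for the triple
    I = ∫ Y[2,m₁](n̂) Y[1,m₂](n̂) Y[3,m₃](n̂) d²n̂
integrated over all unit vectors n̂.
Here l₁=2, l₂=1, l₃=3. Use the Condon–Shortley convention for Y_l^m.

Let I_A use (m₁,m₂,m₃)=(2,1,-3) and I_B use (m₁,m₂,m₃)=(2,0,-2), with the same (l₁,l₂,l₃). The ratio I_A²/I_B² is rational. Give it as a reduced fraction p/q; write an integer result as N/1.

Same 2,1,3: normalisation and zero-m 3j drop out of the ratio.
A: Δ: 0! 4! 2! / 7! → 1/105; sum: t=0:+1/48 = 1/48; 3j²(2 1 3; 2 1 -3) = Δ·Π!·Σ² = 1/7  (sign +1)
B: Δ: 0! 4! 2! / 7! → 1/105; sum: t=0:+1/24 = 1/24; 3j²(2 1 3; 2 0 -2) = Δ·Π!·Σ² = 1/21  (sign -1)
I_A²/I_B² = (1/7)/(1/21) = 3/1

3/1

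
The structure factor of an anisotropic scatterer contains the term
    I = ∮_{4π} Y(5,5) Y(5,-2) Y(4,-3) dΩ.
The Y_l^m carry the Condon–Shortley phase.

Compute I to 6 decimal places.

0.140629

Rules hold: Σm=0, L=14 even, 0≤4≤10.
N = 11·11·9 = 1089
Δ = 6!·4!·4!/15! = 1/3153150
Racah Σ t=1..5: t=1:−1/69120 t=2:+1/1728 t=3:−1/576 t=4:+1/1728 t=5:−1/69120 = -7/11520
⇒ 3j(5 5 4; 0 0 0)² = 2/143, sgn -1
Racah Σ t=0..0: t=0:+1/103680 = 1/103680
⇒ 3j(5 5 4; 5 -2 -3)² = 7/429, sgn -1
4πI² = N·(3j₀)²·(3jₘ)² = 42/169
I = +1·√(0.248521/4π) = 0.14062948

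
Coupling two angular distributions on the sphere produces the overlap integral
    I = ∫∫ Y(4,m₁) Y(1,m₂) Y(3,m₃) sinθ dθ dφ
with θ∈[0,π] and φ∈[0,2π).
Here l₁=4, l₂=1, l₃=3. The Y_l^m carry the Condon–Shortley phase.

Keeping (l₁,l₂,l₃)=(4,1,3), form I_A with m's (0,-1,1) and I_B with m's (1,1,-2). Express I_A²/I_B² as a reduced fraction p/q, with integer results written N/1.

2/1

Shared (l₁,l₂,l₃)=(4,1,3): N and (l;000)² cancel in I_A²/I_B².
A: Δ = 2!·6!·0!/9! = 1/252; Racah Σ t=0..0: t=0:+1/96 = 1/96; ⇒ 3j(4 1 3; 0 -1 1)² = 1/42, sgn +1
B: Δ = 2!·6!·0!/9! = 1/252; Racah Σ t=2..2: t=2:+1/240 = 1/240; ⇒ 3j(4 1 3; 1 1 -2)² = 1/84, sgn -1
I_A²/I_B² = (1/42)/(1/84) = 2/1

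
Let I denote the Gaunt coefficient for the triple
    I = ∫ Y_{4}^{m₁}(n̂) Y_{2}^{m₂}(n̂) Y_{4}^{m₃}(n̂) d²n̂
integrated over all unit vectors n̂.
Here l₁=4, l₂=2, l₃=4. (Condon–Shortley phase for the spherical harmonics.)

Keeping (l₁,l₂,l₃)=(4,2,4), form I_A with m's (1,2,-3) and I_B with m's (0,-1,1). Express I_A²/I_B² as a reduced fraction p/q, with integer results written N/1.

63/5

Same 4,2,4: normalisation and zero-m 3j drop out of the ratio.
A: Δ: 2! 6! 2! / 11! → 1/13860; sum: t=2:+1/480 = 1/480; 3j²(4 2 4; 1 2 -3) = Δ·Π!·Σ² = 3/110  (sign -1)
B: Δ: 2! 6! 2! / 11! → 1/13860; sum: t=0:+1/96 t=1:−1/72 = -1/288; 3j²(4 2 4; 0 -1 1) = Δ·Π!·Σ² = 1/462  (sign +1)
I_A²/I_B² = (3/110)/(1/462) = 63/5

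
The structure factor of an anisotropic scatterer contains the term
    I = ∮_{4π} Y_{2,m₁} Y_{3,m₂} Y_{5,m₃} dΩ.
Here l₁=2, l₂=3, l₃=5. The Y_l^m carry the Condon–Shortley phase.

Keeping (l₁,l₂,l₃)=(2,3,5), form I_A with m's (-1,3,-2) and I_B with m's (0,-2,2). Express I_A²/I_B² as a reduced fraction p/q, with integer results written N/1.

1/9

l's match ⇒ only the (l;m) 3-j factors differ between A and B.
A: triangle coeff Δ(2,3,5) = 1/2310; Σ_t [0,0]: t=0:+1/4320 = 1/4320; (3j)²=1/330 [(2 3 5; -1 3 -2)], sign=-1
B: triangle coeff Δ(2,3,5) = 1/2310; Σ_t [0,0]: t=0:+1/480 = 1/480; (3j)²=3/110 [(2 3 5; 0 -2 2)], sign=-1
I_A²/I_B² = (1/330)/(3/110) = 1/9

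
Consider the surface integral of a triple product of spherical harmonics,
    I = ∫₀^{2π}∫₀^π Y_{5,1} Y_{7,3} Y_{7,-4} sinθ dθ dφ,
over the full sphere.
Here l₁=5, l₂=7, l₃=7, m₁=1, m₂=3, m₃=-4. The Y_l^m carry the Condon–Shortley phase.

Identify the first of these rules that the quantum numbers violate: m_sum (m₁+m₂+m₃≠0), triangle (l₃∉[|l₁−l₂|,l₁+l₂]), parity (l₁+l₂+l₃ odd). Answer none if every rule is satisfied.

parity

azimuthal sum: 1 + 3 − 4 = 0  ✓
2 ≤ 7 ≤ 12 (triangle on l)  ✓
L = 5 + 7 + 7 = 19 (odd)  ✗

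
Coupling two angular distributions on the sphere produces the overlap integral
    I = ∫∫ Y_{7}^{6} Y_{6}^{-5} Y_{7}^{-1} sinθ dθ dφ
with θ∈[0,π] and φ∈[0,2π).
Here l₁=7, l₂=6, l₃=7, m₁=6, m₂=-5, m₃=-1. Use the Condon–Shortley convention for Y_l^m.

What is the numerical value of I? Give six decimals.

Checks pass: Σm=0; 20 even; l₃=7∈[1,13].
(2·7+1)(2·6+1)(2·7+1) = 2925
Δ: 6! 8! 6! / 21! → 1/2444321880
sum: t=0:+1/2612736000 t=1:−1/20736000 t=2:+1/1658880 t=3:−1/746496 t=4:+1/1658880 t=5:−1/20736000 t=6:+1/2612736000 = -1/4354560
3j²(7 6 7; 0 0 0) = Δ·Π!·Σ² = 1000/138567  (sign +1)
sum: t=0:+1/435456000 t=1:−1/3483648000 = 1/497664000
3j²(7 6 7; 6 -5 -1) = Δ·Π!·Σ² = 77/6460  (sign +1)
combine: 4πI² = 2925·1000/138567·77/6460 = 26250/104329
take √, sign +1: I = 0.14150025

0.141500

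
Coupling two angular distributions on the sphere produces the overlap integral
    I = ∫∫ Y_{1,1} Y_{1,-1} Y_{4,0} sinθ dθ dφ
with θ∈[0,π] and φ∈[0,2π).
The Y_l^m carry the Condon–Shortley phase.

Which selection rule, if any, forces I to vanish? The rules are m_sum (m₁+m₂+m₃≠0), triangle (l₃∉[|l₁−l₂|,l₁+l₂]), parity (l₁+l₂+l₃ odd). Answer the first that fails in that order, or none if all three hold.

triangle

azimuthal sum: 1 − 1 + 0 = 0  ✓
0 ≤ 4 ≤ 2 (triangle on l)  ✗
L = 1 + 1 + 4 = 6 (even)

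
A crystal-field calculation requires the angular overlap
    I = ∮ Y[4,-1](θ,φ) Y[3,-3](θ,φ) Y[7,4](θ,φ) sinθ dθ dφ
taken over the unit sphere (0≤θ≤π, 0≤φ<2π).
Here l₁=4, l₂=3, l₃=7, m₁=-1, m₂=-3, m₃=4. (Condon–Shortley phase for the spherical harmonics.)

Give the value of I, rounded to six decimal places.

Checks pass: Σm=0; 14 even; l₃=7∈[1,7].
(2·4+1)(2·3+1)(2·7+1) = 945
Δ: 0! 8! 6! / 15! → 1/45045
sum: t=0:+1/20736 = 1/20736
3j²(4 3 7; 0 0 0) = Δ·Π!·Σ² = 35/1287  (sign -1)
sum: t=0:+1/518400 = 1/518400
3j²(4 3 7; -1 -3 4) = Δ·Π!·Σ² = 2/195  (sign -1)
combine: 4πI² = 945·35/1287·2/195 = 490/1859
take √, sign +1: I = 0.14482829

0.144828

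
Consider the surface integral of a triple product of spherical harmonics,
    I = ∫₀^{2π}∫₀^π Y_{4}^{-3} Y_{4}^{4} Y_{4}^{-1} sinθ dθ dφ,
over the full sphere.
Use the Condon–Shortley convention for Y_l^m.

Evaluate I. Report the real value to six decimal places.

-0.168431

Checks pass: Σm=0; 12 even; l₃=4∈[0,8].
(2·4+1)(2·4+1)(2·4+1) = 729
Δ: 4! 4! 4! / 13! → 1/450450
sum: t=0:+1/13824 t=1:−1/216 t=2:+1/64 t=3:−1/216 t=4:+1/13824 = 5/768
3j²(4 4 4; 0 0 0) = Δ·Π!·Σ² = 18/1001  (sign +1)
sum: t=4:+1/3456 = 1/3456
3j²(4 4 4; -3 4 -1) = Δ·Π!·Σ² = 35/1287  (sign -1)
combine: 4πI² = 729·18/1001·35/1287 = 7290/20449
take √, sign -1: I = -0.16843130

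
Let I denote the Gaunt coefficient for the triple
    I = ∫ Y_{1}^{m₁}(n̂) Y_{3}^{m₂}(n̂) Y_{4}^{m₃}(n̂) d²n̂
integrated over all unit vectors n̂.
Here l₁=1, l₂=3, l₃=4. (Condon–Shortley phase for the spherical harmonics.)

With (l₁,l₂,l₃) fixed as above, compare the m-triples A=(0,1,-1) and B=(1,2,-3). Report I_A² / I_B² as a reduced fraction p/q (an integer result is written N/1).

Same 1,3,4: normalisation and zero-m 3j drop out of the ratio.
A: Δ: 0! 2! 6! / 9! → 1/252; sum: t=0:+1/48 = 1/48; 3j²(1 3 4; 0 1 -1) = Δ·Π!·Σ² = 5/84  (sign -1)
B: Δ: 0! 2! 6! / 9! → 1/252; sum: t=0:+1/240 = 1/240; 3j²(1 3 4; 1 2 -3) = Δ·Π!·Σ² = 1/12  (sign -1)
I_A²/I_B² = (5/84)/(1/12) = 5/7

5/7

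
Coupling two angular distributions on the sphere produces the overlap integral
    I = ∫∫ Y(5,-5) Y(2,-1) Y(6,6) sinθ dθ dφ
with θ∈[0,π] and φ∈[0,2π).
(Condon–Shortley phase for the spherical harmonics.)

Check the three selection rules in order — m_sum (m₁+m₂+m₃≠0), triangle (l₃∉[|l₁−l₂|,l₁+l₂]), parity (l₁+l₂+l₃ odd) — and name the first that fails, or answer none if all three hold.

m₁+m₂+m₃ = -5 − 1 + 6 = 0  ✓
triangle: |5−2|=3 ≤ l₃=6 ≤ 5+2=7  ✓
parity: l₁+l₂+l₃ = 13 is odd  ✗

parity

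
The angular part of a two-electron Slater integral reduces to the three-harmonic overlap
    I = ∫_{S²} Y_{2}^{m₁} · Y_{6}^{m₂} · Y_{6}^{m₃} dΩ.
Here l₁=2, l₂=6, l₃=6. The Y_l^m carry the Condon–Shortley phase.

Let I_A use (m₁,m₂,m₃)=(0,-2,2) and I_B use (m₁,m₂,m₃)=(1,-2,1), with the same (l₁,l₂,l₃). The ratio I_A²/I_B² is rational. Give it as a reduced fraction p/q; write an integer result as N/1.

l's match ⇒ only the (l;m) 3-j factors differ between A and B.
A: triangle coeff Δ(2,6,6) = 1/90090; Σ_t [0,2]: t=0:+1/69120 t=1:−1/30240 t=2:+1/322560 = -1/64512; (3j)²=10/1001 [(2 6 6; 0 -2 2)], sign=-1
B: triangle coeff Δ(2,6,6) = 1/90090; Σ_t [0,1]: t=0:+1/34560 t=1:−1/60480 = 1/80640; (3j)²=6/1001 [(2 6 6; 1 -2 1)], sign=-1
I_A²/I_B² = (10/1001)/(6/1001) = 5/3

5/3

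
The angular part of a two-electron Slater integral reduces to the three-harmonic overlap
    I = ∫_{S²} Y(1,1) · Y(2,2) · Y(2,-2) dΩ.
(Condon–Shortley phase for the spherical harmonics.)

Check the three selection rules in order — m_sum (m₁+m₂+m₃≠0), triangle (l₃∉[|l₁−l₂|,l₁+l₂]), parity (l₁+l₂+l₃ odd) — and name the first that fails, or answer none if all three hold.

azimuthal sum: 1 + 2 − 2 = 1  ✗
1 ≤ 2 ≤ 3 (triangle on l)
L = 1 + 2 + 2 = 5 (odd)

m_sum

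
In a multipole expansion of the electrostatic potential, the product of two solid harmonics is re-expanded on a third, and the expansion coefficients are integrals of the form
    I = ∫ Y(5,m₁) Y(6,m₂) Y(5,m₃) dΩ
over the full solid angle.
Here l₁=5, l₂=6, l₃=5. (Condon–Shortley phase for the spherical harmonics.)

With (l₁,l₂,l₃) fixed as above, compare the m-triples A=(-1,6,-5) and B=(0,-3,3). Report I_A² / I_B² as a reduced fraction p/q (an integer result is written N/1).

66/125

l's match ⇒ only the (l;m) 3-j factors differ between A and B.
A: triangle coeff Δ(5,6,5) = 1/28588560; Σ_t [6,6]: t=6:+1/12441600 = 1/12441600; (3j)²=3/442 [(5 6 5; -1 6 -5)], sign=+1
B: triangle coeff Δ(5,6,5) = 1/28588560; Σ_t [1,3]: t=1:−1/138240 t=2:+1/34560 t=3:−1/103680 = 1/82944; (3j)²=125/9724 [(5 6 5; 0 -3 3)], sign=+1
I_A²/I_B² = (3/442)/(125/9724) = 66/125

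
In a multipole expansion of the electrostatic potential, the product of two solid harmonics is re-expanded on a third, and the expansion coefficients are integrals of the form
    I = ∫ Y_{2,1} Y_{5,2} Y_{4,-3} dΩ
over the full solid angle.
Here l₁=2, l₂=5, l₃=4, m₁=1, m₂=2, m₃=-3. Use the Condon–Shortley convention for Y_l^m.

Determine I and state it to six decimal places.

Σlᵢ=11 odd — θ-integrand is odd under cosθ→−cosθ; I=0

0.000000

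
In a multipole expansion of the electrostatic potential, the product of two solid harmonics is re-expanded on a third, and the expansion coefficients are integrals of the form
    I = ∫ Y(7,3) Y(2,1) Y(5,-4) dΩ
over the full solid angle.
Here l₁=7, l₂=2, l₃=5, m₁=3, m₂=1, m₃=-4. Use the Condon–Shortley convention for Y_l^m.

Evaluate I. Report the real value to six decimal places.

m-sum 0 ✓  L=14 even ✓  5≤5≤9 ✓
Π(2lᵢ+1) = 15×5×11 = 825
triangle coeff Δ(7,2,5) = 1/15015
Σ_t [2,2]: t=2:+1/57600 = 1/57600
(3j)²=21/715 [(7 2 5; 0 0 0)], sign=-1
Σ_t [3,3]: t=3:−1/2177280 = -1/2177280
(3j)²=8/3003 [(7 2 5; 3 1 -4)], sign=+1
⇒ 4πI² = 120/1859
I = (-1)√(120/1859/(4π)) = -0.07167142

-0.071671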